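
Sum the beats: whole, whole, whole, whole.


Solution.
Beat values:
  whole = 4 beats
  whole = 4 beats
  whole = 4 beats
  whole = 4 beats
Sum = 4 + 4 + 4 + 4
= 16 beats


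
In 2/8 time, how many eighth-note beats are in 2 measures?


Let's work it out.
Time signature 2/8: the bottom number 8 means the eighth note gets one count
The top number 2 means 2 eighth-note beats per measure
Total = 2 × 2 measures
= 4 eighth-note beats


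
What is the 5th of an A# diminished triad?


Solution.
Diminished triad = root + minor 3rd (3 semitones) + diminished 5th (6 semitones)
A triad on A# stacks thirds, so the chord tones use letter names A-C-E
Root: A#
Minor 3rd above A#: C#
Diminished 5th above A#: E
The 5th = E


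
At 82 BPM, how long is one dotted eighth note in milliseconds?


Let's work it out.
One quarter-note beat = 60000 / BPM = 60000 / 82 ms
Dotted eighth note = 3/4 × quarter note
Duration = 3/4 × 60000 / 82 = 45000 / 82
= 548.8 ms


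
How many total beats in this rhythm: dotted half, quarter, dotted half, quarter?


Working:
Beat values:
  dotted half = 3 beats
  quarter = 1 beat
  dotted half = 3 beats
  quarter = 1 beat
Sum = 3 + 1 + 3 + 1
= 8 beats


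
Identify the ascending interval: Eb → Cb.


Let's work it out.
Letter names: E → C spans 6 letter names → a 6th
Semitones: Eb → Cb = 8 half-steps
A 6th of 8 semitones is a minor 6th
= minor 6th


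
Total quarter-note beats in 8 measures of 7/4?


Step by step:
Time signature 7/4: the bottom number 4 means the quarter note gets one count
The top number 7 means 7 quarter-note beats per measure
Total = 7 × 8 measures
= 56 quarter-note beats


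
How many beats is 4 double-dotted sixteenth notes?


Working:
Base sixteenth note = 1/4 beats
Dot 1 adds half the previous value: +1/8
Dot 2 adds half the previous value: +1/16
One double-dotted sixteenth = 1/4 + 1/8 + 1/16 = 7/16
4 of them = 4 × 7/16 = 7/4
= 7/4 beats


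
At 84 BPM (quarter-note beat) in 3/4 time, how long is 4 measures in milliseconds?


Step by step:
Quarter-note beat duration = 60000 / 84 ms
Beats per measure (3/4) = 3
One measure = 3 × 60000 / 84 = 180000 / 84 ms
4 measures = 4 × 180000 / 84 = 720000 / 84
= 8571.4 ms


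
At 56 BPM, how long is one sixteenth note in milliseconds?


Solution.
One quarter-note beat = 60000 / BPM = 60000 / 56 ms
Sixteenth note = 1/4 × quarter note
Duration = 1/4 × 60000 / 56 = 15000 / 56
= 267.9 ms


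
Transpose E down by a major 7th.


Step by step:
major 7th: 7 letter names, 11 semitones
Letter: E - 6 → F
Pitch: E - 11 semitones, spelled as an F → F
= F


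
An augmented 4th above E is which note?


Working:
A 4th spans 4 letter names, so from E we land on A
An augmented 4th = 6 semitones above E
Spell A at that pitch: A#
= A#


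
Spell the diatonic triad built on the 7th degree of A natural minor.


Solution.
A natural minor scale: A B C D E F G
Diatonic triad on degree 7 stacks scale notes 7, 2, 4: G B D
G→B = 4 semitones; G→D = 7 semitones → major triad
= G B D (major)


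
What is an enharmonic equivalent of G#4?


Enharmonic notes sound the same pitch but are spelled with different letter names
G# and Ab name the same pitch class
= Ab4


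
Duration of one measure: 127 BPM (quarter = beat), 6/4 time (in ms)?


Step by step:
Quarter-note beat duration = 60000 / 127 ms
Beats per measure (6/4) = 6
One measure = 6 × 60000 / 127 = 360000 / 127 ms
= 2834.6 ms


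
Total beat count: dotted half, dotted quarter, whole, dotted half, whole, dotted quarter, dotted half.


Beat values:
  dotted half = 3 beats
  dotted quarter = 1.5 beats
  whole = 4 beats
  dotted half = 3 beats
  whole = 4 beats
  dotted quarter = 1.5 beats
  dotted half = 3 beats
Sum = 3 + 1.5 + 4 + 3 + 4 + 1.5 + 3
= 20 beats


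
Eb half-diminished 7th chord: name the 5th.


Step by step:
Half-diminished 7th chord = root + minor 3rd + diminished 5th + minor 7th
Seventh chords stack in thirds, so the letter names are E-G-B-D
Root: Eb
Minor 3rd above Eb: Gb
Diminished 5th above Eb: Bbb
Minor 7th above Eb: Db
The 5th = Bbb


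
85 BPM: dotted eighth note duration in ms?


One quarter-note beat = 60000 / BPM = 60000 / 85 ms
Dotted eighth note = 3/4 × quarter note
Duration = 3/4 × 60000 / 85 = 45000 / 85
= 529.4 ms


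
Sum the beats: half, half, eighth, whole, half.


Solution.
Beat values:
  half = 2 beats
  half = 2 beats
  eighth = 0.5 beats
  whole = 4 beats
  half = 2 beats
Sum = 2 + 2 + 0.5 + 4 + 2
= 10.5 beats


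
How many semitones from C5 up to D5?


Solution.
Absolute semitone position = octave×12 + chromatic position
C5: 5×12 + 0 = 60
D5: 5×12 + 2 = 62
Difference = 62 - 60 = 2
= 2 semitones


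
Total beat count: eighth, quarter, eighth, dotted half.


Beat values:
  eighth = 0.5 beats
  quarter = 1 beat
  eighth = 0.5 beats
  dotted half = 3 beats
Sum = 0.5 + 1 + 0.5 + 3
= 5 beats


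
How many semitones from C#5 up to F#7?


Let's work it out.
Absolute semitone position = octave×12 + chromatic position
C#5: 5×12 + 1 = 61
F#7: 7×12 + 6 = 90
Difference = 90 - 61 = 29
= 29 semitones


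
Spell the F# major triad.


Major triad = root + major 3rd (4 semitones) + perfect 5th (7 semitones)
A triad on F# stacks thirds, so the chord tones use letter names F-A-C
Root: F#
Major 3rd above F#: A#
Perfect 5th above F#: C#
Chord = F# A# C#


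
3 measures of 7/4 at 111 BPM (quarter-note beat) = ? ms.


Quarter-note beat duration = 60000 / 111 ms
Beats per measure (7/4) = 7
One measure = 7 × 60000 / 111 = 420000 / 111 ms
3 measures = 3 × 420000 / 111 = 1260000 / 111
= 11351.4 ms


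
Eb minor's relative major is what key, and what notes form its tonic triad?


Reasoning:
The relative major shares the key signature and is a minor 3rd above the minor tonic
A minor 3rd above Eb is Gb
→ relative major of Eb minor is Gb major
Tonic triad of Gb major = root + major 3rd + perfect 5th = Gb Bb Db
= Gb major; triad = Gb Bb Db


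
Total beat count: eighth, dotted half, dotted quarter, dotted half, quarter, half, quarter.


Solution.
Beat values:
  eighth = 0.5 beats
  dotted half = 3 beats
  dotted quarter = 1.5 beats
  dotted half = 3 beats
  quarter = 1 beat
  half = 2 beats
  quarter = 1 beat
Sum = 0.5 + 3 + 1.5 + 3 + 1 + 2 + 1
= 12 beats


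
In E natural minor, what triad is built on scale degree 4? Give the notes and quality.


E natural minor scale: E F# G A B C D
Diatonic triad on degree 4 stacks scale notes 4, 6, 1: A C E
A→C = 3 semitones; A→E = 7 semitones → minor triad
= A C E (minor)


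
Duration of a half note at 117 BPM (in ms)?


One quarter-note beat = 60000 / BPM = 60000 / 117 ms
Half note = 2 × quarter note
Duration = 2 × 60000 / 117 = 120000 / 117
= 1025.6 ms


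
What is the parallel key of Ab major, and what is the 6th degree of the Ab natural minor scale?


Step by step:
Parallel keys share the same tonic but differ in mode
Ab major → parallel is Ab minor
Ab natural minor scale: Ab Bb Cb Db Eb Fb Gb
= Ab minor; 6th degree = Fb


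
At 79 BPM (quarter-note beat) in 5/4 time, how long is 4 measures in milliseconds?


Quarter-note beat duration = 60000 / 79 ms
Beats per measure (5/4) = 5
One measure = 5 × 60000 / 79 = 300000 / 79 ms
4 measures = 4 × 300000 / 79 = 1200000 / 79
= 15189.9 ms


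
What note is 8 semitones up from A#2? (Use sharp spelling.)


Working:
A#2: chromatic position 10 in octave 2 → absolute = 2×12 + 10 = 34
Transpose up 8: 34 + 8 = 42
42 = 3×12 + 6 → F# in octave 3
Result = F#3


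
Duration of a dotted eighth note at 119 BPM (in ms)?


Let's work it out.
One quarter-note beat = 60000 / BPM = 60000 / 119 ms
Dotted eighth note = 3/4 × quarter note
Duration = 3/4 × 60000 / 119 = 45000 / 119
= 378.2 ms


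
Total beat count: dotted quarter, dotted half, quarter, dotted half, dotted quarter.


Beat values:
  dotted quarter = 1.5 beats
  dotted half = 3 beats
  quarter = 1 beat
  dotted half = 3 beats
  dotted quarter = 1.5 beats
Sum = 1.5 + 3 + 1 + 3 + 1.5
= 10 beats


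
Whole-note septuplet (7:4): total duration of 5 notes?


Step by step:
Septuplet: 7 notes occupy the space of 4 whole notes
Space = 4 × 4 = 16 beats
Each septuplet note = 16 / 7 = 16/7 beats
5 notes = 5 × 16/7 = 80/7
= 80/7 beats


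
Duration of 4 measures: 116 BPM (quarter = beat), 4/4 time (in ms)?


Solution.
Quarter-note beat duration = 60000 / 116 ms
Beats per measure (4/4) = 4
One measure = 4 × 60000 / 116 = 240000 / 116 ms
4 measures = 4 × 240000 / 116 = 960000 / 116
= 8275.9 ms


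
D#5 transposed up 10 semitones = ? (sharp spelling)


D#5: chromatic position 3 in octave 5 → absolute = 5×12 + 3 = 63
Transpose up 10: 63 + 10 = 73
73 = 6×12 + 1 → C# in octave 6
Result = C#6


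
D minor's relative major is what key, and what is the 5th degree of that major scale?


Step by step:
The relative major shares the key signature and is a minor 3rd above the minor tonic
A minor 3rd above D is F
→ relative major of D minor is F major
F major scale: F G A Bb C D E
= F major; 5th degree = C


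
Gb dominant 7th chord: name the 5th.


Let's work it out.
Dominant 7th chord = root + major 3rd + perfect 5th + minor 7th
Seventh chords stack in thirds, so the letter names are G-B-D-F
Root: Gb
Major 3rd above Gb: Bb
Perfect 5th above Gb: Db
Minor 7th above Gb: Fb
The 5th = Db


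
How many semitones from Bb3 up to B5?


Step by step:
Absolute semitone position = octave×12 + chromatic position
Bb3: 3×12 + 10 = 46
B5: 5×12 + 11 = 71
Difference = 71 - 46 = 25
= 25 semitones


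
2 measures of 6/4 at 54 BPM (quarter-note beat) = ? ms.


Let's work it out.
Quarter-note beat duration = 60000 / 54 ms
Beats per measure (6/4) = 6
One measure = 6 × 60000 / 54 = 360000 / 54 ms
2 measures = 2 × 360000 / 54 = 720000 / 54
= 13333.3 ms


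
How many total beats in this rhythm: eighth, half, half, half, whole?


Step by step:
Beat values:
  eighth = 0.5 beats
  half = 2 beats
  half = 2 beats
  half = 2 beats
  whole = 4 beats
Sum = 0.5 + 2 + 2 + 2 + 4
= 10.5 beats


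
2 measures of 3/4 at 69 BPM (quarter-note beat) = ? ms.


Step by step:
Quarter-note beat duration = 60000 / 69 ms
Beats per measure (3/4) = 3
One measure = 3 × 60000 / 69 = 180000 / 69 ms
2 measures = 2 × 180000 / 69 = 360000 / 69
= 5217.4 ms


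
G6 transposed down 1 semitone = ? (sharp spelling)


Working:
G6: chromatic position 7 in octave 6 → absolute = 6×12 + 7 = 79
Transpose down 1: 79 - 1 = 78
78 = 6×12 + 6 → F# in octave 6
Result = F#6


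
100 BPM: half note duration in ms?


Step by step:
One quarter-note beat = 60000 / BPM = 60000 / 100 ms
Half note = 2 × quarter note
Duration = 2 × 60000 / 100 = 120000 / 100
= 1200.0 ms


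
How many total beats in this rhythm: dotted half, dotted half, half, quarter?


Beat values:
  dotted half = 3 beats
  dotted half = 3 beats
  half = 2 beats
  quarter = 1 beat
Sum = 3 + 3 + 2 + 1
= 9 beats


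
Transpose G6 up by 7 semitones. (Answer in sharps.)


Reasoning:
G6: chromatic position 7 in octave 6 → absolute = 6×12 + 7 = 79
Transpose up 7: 79 + 7 = 86
86 = 7×12 + 2 → D in octave 7
Result = D7


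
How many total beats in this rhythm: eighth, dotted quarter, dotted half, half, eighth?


Working:
Beat values:
  eighth = 0.5 beats
  dotted quarter = 1.5 beats
  dotted half = 3 beats
  half = 2 beats
  eighth = 0.5 beats
Sum = 0.5 + 1.5 + 3 + 2 + 0.5
= 7.5 beats


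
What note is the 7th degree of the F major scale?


Step by step:
Major scale pattern: W-W-H-W-W-W-H (2-2-1-2-2-2-1 semitones)
Starting from F:
  F + 2 semitones → G
  G + 2 semitones → A
  A + 1 semitone → Bb
  Bb + 2 semitones → C
  C + 2 semitones → D
  D + 2 semitones → E
  E + 1 semitone → F
Scale: F G A Bb C D E
Degree 7 = E


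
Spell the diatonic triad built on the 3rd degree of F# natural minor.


Working:
F# natural minor scale: F# G# A B C# D E
Diatonic triad on degree 3 stacks scale notes 3, 5, 7: A C# E
A→C# = 4 semitones; A→E = 7 semitones → major triad
= A C# E (major)


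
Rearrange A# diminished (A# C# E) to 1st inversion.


Solution.
Root position: A# C# E
1st inversion: move root up an octave
Bass note: C#
Notes (bottom to top) = C# E A#


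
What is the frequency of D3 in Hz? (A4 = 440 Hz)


Working:
f = 440 × 2^(n/12) where n = semitones from A4
D3: -19 semitones from A4
f = 440 × 2^(-19/12)
f = 146.83 Hz


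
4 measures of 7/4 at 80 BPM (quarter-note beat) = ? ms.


Quarter-note beat duration = 60000 / 80 ms
Beats per measure (7/4) = 7
One measure = 7 × 60000 / 80 = 420000 / 80 ms
4 measures = 4 × 420000 / 80 = 1680000 / 80
= 21000.0 ms


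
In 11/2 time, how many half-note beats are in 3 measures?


Solution.
Time signature 11/2: the bottom number 2 means the half note gets one count
The top number 11 means 11 half-note beats per measure
Total = 11 × 3 measures
= 33 half-note beats


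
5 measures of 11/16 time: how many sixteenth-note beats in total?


Reasoning:
Time signature 11/16: the bottom number 16 means the sixteenth note gets one count
The top number 11 means 11 sixteenth-note beats per measure
Total = 11 × 5 measures
= 55 sixteenth-note beats


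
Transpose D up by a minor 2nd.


Working:
minor 2nd: 2 letter names, 1 semitones
Letter: D + 1 → E
Pitch: D + 1 semitones, spelled as an E → Eb
= Eb


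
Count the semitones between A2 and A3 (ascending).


Solution.
Absolute semitone position = octave×12 + chromatic position
A2: 2×12 + 9 = 33
A3: 3×12 + 9 = 45
Difference = 45 - 33 = 12
= 12 semitones


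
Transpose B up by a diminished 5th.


Solution.
diminished 5th: 5 letter names, 6 semitones
Letter: B + 4 → F
Pitch: B + 6 semitones, spelled as an F → F
= F


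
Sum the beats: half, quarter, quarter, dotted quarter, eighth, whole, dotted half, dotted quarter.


Let's work it out.
Beat values:
  half = 2 beats
  quarter = 1 beat
  quarter = 1 beat
  dotted quarter = 1.5 beats
  eighth = 0.5 beats
  whole = 4 beats
  dotted half = 3 beats
  dotted quarter = 1.5 beats
Sum = 2 + 1 + 1 + 1.5 + 0.5 + 4 + 3 + 1.5
= 14.5 beats


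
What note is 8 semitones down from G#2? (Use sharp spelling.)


Let's work it out.
G#2: chromatic position 8 in octave 2 → absolute = 2×12 + 8 = 32
Transpose down 8: 32 - 8 = 24
24 = 2×12 + 0 → C in octave 2
Result = C2


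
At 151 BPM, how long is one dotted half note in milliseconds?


Reasoning:
One quarter-note beat = 60000 / BPM = 60000 / 151 ms
Dotted half note = 3 × quarter note
Duration = 3 × 60000 / 151 = 180000 / 151
= 1192.1 ms


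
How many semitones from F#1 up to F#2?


Reasoning:
Absolute semitone position = octave×12 + chromatic position
F#1: 1×12 + 6 = 18
F#2: 2×12 + 6 = 30
Difference = 30 - 18 = 12
= 12 semitones


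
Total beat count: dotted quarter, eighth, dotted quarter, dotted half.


Beat values:
  dotted quarter = 1.5 beats
  eighth = 0.5 beats
  dotted quarter = 1.5 beats
  dotted half = 3 beats
Sum = 1.5 + 0.5 + 1.5 + 3
= 6.5 beats


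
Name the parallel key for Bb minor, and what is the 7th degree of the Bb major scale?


Step by step:
Parallel keys share the same tonic but differ in mode
Bb minor → parallel is Bb major
Bb major scale: Bb C D Eb F G A
= Bb major; 7th degree = A


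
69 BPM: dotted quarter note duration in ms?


One quarter-note beat = 60000 / BPM = 60000 / 69 ms
Dotted quarter note = 3/2 × quarter note
Duration = 3/2 × 60000 / 69 = 90000 / 69
= 1304.3 ms


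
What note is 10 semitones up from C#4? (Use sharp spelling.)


C#4: chromatic position 1 in octave 4 → absolute = 4×12 + 1 = 49
Transpose up 10: 49 + 10 = 59
59 = 4×12 + 11 → B in octave 4
Result = B4


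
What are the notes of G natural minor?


Working:
Natural minor scale pattern: W-H-W-W-H-W-W (2-1-2-2-1-2-2 semitones)
Starting from G:
  G + 2 semitones → A
  A + 1 semitone → Bb
  Bb + 2 semitones → C
  C + 2 semitones → D
  D + 1 semitone → Eb
  Eb + 2 semitones → F
  F + 2 semitones → G
Scale = G A Bb C D Eb F


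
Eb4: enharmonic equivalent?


Solution.
Enharmonic notes sound the same pitch but are spelled with different letter names
Eb and D# name the same pitch class
= D#4


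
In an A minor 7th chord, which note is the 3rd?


Solution.
Minor 7th chord = root + minor 3rd + perfect 5th + minor 7th
Seventh chords stack in thirds, so the letter names are A-C-E-G
Root: A
Minor 3rd above A: C
Perfect 5th above A: E
Minor 7th above A: G
The 3rd = C


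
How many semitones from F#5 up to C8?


Reasoning:
Absolute semitone position = octave×12 + chromatic position
F#5: 5×12 + 6 = 66
C8: 8×12 + 0 = 96
Difference = 96 - 66 = 30
= 30 semitones


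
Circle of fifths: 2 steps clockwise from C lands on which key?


Working:
Each clockwise step on the circle of fifths moves up a perfect 5th
From C: C → G → D
= D


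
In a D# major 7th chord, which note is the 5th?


Let's work it out.
Major 7th chord = root + major 3rd + perfect 5th + major 7th
Seventh chords stack in thirds, so the letter names are D-F-A-C
Root: D#
Major 3rd above D#: F##
Perfect 5th above D#: A#
Major 7th above D#: C##
The 5th = A#


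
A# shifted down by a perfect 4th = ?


Solution.
perfect 4th: 4 letter names, 5 semitones
Letter: A - 3 → E
Pitch: A# - 5 semitones, spelled as an E → E#
= E#


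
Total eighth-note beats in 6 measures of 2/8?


Time signature 2/8: the bottom number 8 means the eighth note gets one count
The top number 2 means 2 eighth-note beats per measure
Total = 2 × 6 measures
= 12 eighth-note beats


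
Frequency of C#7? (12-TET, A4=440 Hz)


f = 440 × 2^(n/12) where n = semitones from A4
C#7: 28 semitones from A4
f = 440 × 2^(28/12)
f = 2217.46 Hz


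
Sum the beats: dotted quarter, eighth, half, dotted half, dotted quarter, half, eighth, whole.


Reasoning:
Beat values:
  dotted quarter = 1.5 beats
  eighth = 0.5 beats
  half = 2 beats
  dotted half = 3 beats
  dotted quarter = 1.5 beats
  half = 2 beats
  eighth = 0.5 beats
  whole = 4 beats
Sum = 1.5 + 0.5 + 2 + 3 + 1.5 + 2 + 0.5 + 4
= 15 beats


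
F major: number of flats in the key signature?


Flat major keys: C(0), F(1), Bb(2), Eb(3), Ab(4), Db(5), Gb(6), Cb(7)
F major has 1 flat
Order of flats: Bb Eb Ab Db Gb Cb Fb → first 1: Bb
= 1 flat


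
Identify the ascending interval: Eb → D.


Let's work it out.
Letter names: E → D spans 7 letter names → a 7th
Semitones: Eb → D = 11 half-steps
A 7th of 11 semitones is a major 7th
= major 7th


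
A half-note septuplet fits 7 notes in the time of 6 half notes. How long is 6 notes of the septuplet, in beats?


Working:
Septuplet: 7 notes occupy the space of 6 half notes
Space = 6 × 2 = 12 beats
Each septuplet note = 12 / 7 = 12/7 beats
6 notes = 6 × 12/7 = 72/7
= 72/7 beats


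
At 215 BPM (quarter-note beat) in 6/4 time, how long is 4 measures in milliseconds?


Let's work it out.
Quarter-note beat duration = 60000 / 215 ms
Beats per measure (6/4) = 6
One measure = 6 × 60000 / 215 = 360000 / 215 ms
4 measures = 4 × 360000 / 215 = 1440000 / 215
= 6697.7 ms


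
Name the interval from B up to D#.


Let's work it out.
Letter names: B → D spans 3 letter names → a 3rd
Semitones: B → D# = 4 half-steps
A 3rd of 4 semitones is a major 3rd
= major 3rd


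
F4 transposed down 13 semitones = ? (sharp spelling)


Working:
F4: chromatic position 5 in octave 4 → absolute = 4×12 + 5 = 53
Transpose down 13: 53 - 13 = 40
40 = 3×12 + 4 → E in octave 3
Result = E3


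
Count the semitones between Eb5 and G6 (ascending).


Step by step:
Absolute semitone position = octave×12 + chromatic position
Eb5: 5×12 + 3 = 63
G6: 6×12 + 7 = 79
Difference = 79 - 63 = 16
= 16 semitones


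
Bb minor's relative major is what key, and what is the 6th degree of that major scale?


Let's work it out.
The relative major shares the key signature and is a minor 3rd above the minor tonic
A minor 3rd above Bb is Db
→ relative major of Bb minor is Db major
Db major scale: Db Eb F Gb Ab Bb C
= Db major; 6th degree = Bb


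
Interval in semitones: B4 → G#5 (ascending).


Working:
Absolute semitone position = octave×12 + chromatic position
B4: 4×12 + 11 = 59
G#5: 5×12 + 8 = 68
Difference = 68 - 59 = 9
= 9 semitones


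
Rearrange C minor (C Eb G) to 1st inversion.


Root position: C Eb G
1st inversion: move root up an octave
Bass note: Eb
Notes (bottom to top) = Eb G C


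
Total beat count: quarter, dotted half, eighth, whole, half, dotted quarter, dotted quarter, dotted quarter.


Solution.
Beat values:
  quarter = 1 beat
  dotted half = 3 beats
  eighth = 0.5 beats
  whole = 4 beats
  half = 2 beats
  dotted quarter = 1.5 beats
  dotted quarter = 1.5 beats
  dotted quarter = 1.5 beats
Sum = 1 + 3 + 0.5 + 4 + 2 + 1.5 + 1.5 + 1.5
= 15 beats


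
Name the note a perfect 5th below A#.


Working:
A 5th spans 5 letter names, so from A we land on D
A perfect 5th = 7 semitones below A#
Spell D at that pitch: D#
= D#


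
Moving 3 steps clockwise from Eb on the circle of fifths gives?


Step by step:
Each clockwise step on the circle of fifths moves up a perfect 5th
From Eb: Eb → Bb → F → C
= C


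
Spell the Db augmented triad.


Working:
Augmented triad = root + major 3rd (4 semitones) + augmented 5th (8 semitones)
A triad on Db stacks thirds, so the chord tones use letter names D-F-A
Root: Db
Major 3rd above Db: F
Augmented 5th above Db: A
Chord = Db F A


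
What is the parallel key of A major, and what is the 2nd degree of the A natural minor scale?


Working:
Parallel keys share the same tonic but differ in mode
A major → parallel is A minor
A natural minor scale: A B C D E F G
= A minor; 2nd degree = B


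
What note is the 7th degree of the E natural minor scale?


Natural minor scale pattern: W-H-W-W-H-W-W (2-1-2-2-1-2-2 semitones)
Starting from E:
  E + 2 semitones → F#
  F# + 1 semitone → G
  G + 2 semitones → A
  A + 2 semitones → B
  B + 1 semitone → C
  C + 2 semitones → D
  D + 2 semitones → E
Scale: E F# G A B C D
Degree 7 = D


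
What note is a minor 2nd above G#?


Step by step:
A 2nd spans 2 letter names, so from G we land on A
A minor 2nd = 1 semitone above G#
Spell A at that pitch: A
= A


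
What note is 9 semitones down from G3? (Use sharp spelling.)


Step by step:
G3: chromatic position 7 in octave 3 → absolute = 3×12 + 7 = 43
Transpose down 9: 43 - 9 = 34
34 = 2×12 + 10 → A# in octave 2
Result = A#2


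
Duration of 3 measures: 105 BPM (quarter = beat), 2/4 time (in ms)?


Step by step:
Quarter-note beat duration = 60000 / 105 ms
Beats per measure (2/4) = 2
One measure = 2 × 60000 / 105 = 120000 / 105 ms
3 measures = 3 × 120000 / 105 = 360000 / 105
= 3428.6 ms


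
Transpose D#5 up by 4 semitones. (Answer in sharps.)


Working:
D#5: chromatic position 3 in octave 5 → absolute = 5×12 + 3 = 63
Transpose up 4: 63 + 4 = 67
67 = 5×12 + 7 → G in octave 5
Result = G5


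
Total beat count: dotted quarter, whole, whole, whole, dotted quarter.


Reasoning:
Beat values:
  dotted quarter = 1.5 beats
  whole = 4 beats
  whole = 4 beats
  whole = 4 beats
  dotted quarter = 1.5 beats
Sum = 1.5 + 4 + 4 + 4 + 1.5
= 15 beats


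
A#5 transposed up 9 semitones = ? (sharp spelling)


Working:
A#5: chromatic position 10 in octave 5 → absolute = 5×12 + 10 = 70
Transpose up 9: 70 + 9 = 79
79 = 6×12 + 7 → G in octave 6
Result = G6


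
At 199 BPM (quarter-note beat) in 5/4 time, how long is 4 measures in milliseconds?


Step by step:
Quarter-note beat duration = 60000 / 199 ms
Beats per measure (5/4) = 5
One measure = 5 × 60000 / 199 = 300000 / 199 ms
4 measures = 4 × 300000 / 199 = 1200000 / 199
= 6030.2 ms


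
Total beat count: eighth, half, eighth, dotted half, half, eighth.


Step by step:
Beat values:
  eighth = 0.5 beats
  half = 2 beats
  eighth = 0.5 beats
  dotted half = 3 beats
  half = 2 beats
  eighth = 0.5 beats
Sum = 0.5 + 2 + 0.5 + 3 + 2 + 0.5
= 8.5 beats


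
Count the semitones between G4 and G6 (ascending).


Reasoning:
Absolute semitone position = octave×12 + chromatic position
G4: 4×12 + 7 = 55
G6: 6×12 + 7 = 79
Difference = 79 - 55 = 24
= 24 semitones


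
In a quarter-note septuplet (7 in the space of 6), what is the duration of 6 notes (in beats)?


Step by step:
Septuplet: 7 notes occupy the space of 6 quarter notes
Space = 6 × 1 = 6 beats
Each septuplet note = 6 / 7 = 6/7 beats
6 notes = 6 × 6/7 = 36/7
= 36/7 beats


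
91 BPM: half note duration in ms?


Working:
One quarter-note beat = 60000 / BPM = 60000 / 91 ms
Half note = 2 × quarter note
Duration = 2 × 60000 / 91 = 120000 / 91
= 1318.7 ms


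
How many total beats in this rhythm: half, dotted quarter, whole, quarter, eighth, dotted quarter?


Solution.
Beat values:
  half = 2 beats
  dotted quarter = 1.5 beats
  whole = 4 beats
  quarter = 1 beat
  eighth = 0.5 beats
  dotted quarter = 1.5 beats
Sum = 2 + 1.5 + 4 + 1 + 0.5 + 1.5
= 10.5 beats


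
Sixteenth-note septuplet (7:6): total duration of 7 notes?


Let's work it out.
Septuplet: 7 notes occupy the space of 6 sixteenth notes
Space = 6 × 1/4 = 3/2 beats
Each septuplet note = 3/2 / 7 = 3/14 beats
7 notes = 7 × 3/14 = 3/2
= 3/2 beats


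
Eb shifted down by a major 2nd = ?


Step by step:
major 2nd: 2 letter names, 2 semitones
Letter: E - 1 → D
Pitch: Eb - 2 semitones, spelled as a D → Db
= Db


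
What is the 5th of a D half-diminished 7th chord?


Half-diminished 7th chord = root + minor 3rd + diminished 5th + minor 7th
Seventh chords stack in thirds, so the letter names are D-F-A-C
Root: D
Minor 3rd above D: F
Diminished 5th above D: Ab
Minor 7th above D: C
The 5th = Ab


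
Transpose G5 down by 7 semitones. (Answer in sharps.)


Solution.
G5: chromatic position 7 in octave 5 → absolute = 5×12 + 7 = 67
Transpose down 7: 67 - 7 = 60
60 = 5×12 + 0 → C in octave 5
Result = C5


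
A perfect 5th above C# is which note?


A 5th spans 5 letter names, so from C we land on G
A perfect 5th = 7 semitones above C#
Spell G at that pitch: G#
= G#


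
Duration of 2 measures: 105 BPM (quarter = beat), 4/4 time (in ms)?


Step by step:
Quarter-note beat duration = 60000 / 105 ms
Beats per measure (4/4) = 4
One measure = 4 × 60000 / 105 = 240000 / 105 ms
2 measures = 2 × 240000 / 105 = 480000 / 105
= 4571.4 ms


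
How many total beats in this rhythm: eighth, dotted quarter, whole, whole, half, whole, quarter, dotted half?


Reasoning:
Beat values:
  eighth = 0.5 beats
  dotted quarter = 1.5 beats
  whole = 4 beats
  whole = 4 beats
  half = 2 beats
  whole = 4 beats
  quarter = 1 beat
  dotted half = 3 beats
Sum = 0.5 + 1.5 + 4 + 4 + 2 + 4 + 1 + 3
= 20 beats


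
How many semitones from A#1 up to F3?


Absolute semitone position = octave×12 + chromatic position
A#1: 1×12 + 10 = 22
F3: 3×12 + 5 = 41
Difference = 41 - 22 = 19
= 19 semitones


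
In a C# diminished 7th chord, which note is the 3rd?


Working:
Diminished 7th chord = root + minor 3rd + diminished 5th + diminished 7th
Seventh chords stack in thirds, so the letter names are C-E-G-B
Root: C#
Minor 3rd above C#: E
Diminished 5th above C#: G
Diminished 7th above C#: Bb
The 3rd = E


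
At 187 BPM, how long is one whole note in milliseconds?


One quarter-note beat = 60000 / BPM = 60000 / 187 ms
Whole note = 4 × quarter note
Duration = 4 × 60000 / 187 = 240000 / 187
= 1283.4 ms


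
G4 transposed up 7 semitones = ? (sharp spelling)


G4: chromatic position 7 in octave 4 → absolute = 4×12 + 7 = 55
Transpose up 7: 55 + 7 = 62
62 = 5×12 + 2 → D in octave 5
Result = D5


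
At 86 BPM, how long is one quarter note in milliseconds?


Reasoning:
One quarter-note beat = 60000 / BPM = 60000 / 86 ms
Duration = 60000 / 86
= 697.7 ms


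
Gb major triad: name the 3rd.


Working:
Major triad = root + major 3rd (4 semitones) + perfect 5th (7 semitones)
A triad on Gb stacks thirds, so the chord tones use letter names G-B-D
Root: Gb
Major 3rd above Gb: Bb
Perfect 5th above Gb: Db
The 3rd = Bb


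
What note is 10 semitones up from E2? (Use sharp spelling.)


Solution.
E2: chromatic position 4 in octave 2 → absolute = 2×12 + 4 = 28
Transpose up 10: 28 + 10 = 38
38 = 3×12 + 2 → D in octave 3
Result = D3


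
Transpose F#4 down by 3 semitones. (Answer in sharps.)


F#4: chromatic position 6 in octave 4 → absolute = 4×12 + 6 = 54
Transpose down 3: 54 - 3 = 51
51 = 4×12 + 3 → D# in octave 4
Result = D#4


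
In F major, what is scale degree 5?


Working:
Major scale pattern: W-W-H-W-W-W-H (2-2-1-2-2-2-1 semitones)
Starting from F:
  F + 2 semitones → G
  G + 2 semitones → A
  A + 1 semitone → Bb
  Bb + 2 semitones → C
  C + 2 semitones → D
  D + 2 semitones → E
  E + 1 semitone → F
Scale: F G A Bb C D E
Degree 5 = C


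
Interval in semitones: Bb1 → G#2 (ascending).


Reasoning:
Absolute semitone position = octave×12 + chromatic position
Bb1: 1×12 + 10 = 22
G#2: 2×12 + 8 = 32
Difference = 32 - 22 = 10
= 10 semitones


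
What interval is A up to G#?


Letter names: A → G spans 7 letter names → a 7th
Semitones: A → G# = 11 half-steps
A 7th of 11 semitones is a major 7th
= major 7th


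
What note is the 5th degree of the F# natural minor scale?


Reasoning:
Natural minor scale pattern: W-H-W-W-H-W-W (2-1-2-2-1-2-2 semitones)
Starting from F#:
  F# + 2 semitones → G#
  G# + 1 semitone → A
  A + 2 semitones → B
  B + 2 semitones → C#
  C# + 1 semitone → D
  D + 2 semitones → E
  E + 2 semitones → F#
Scale: F# G# A B C# D E
Degree 5 = C#


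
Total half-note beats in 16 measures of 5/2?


Solution.
Time signature 5/2: the bottom number 2 means the half note gets one count
The top number 5 means 5 half-note beats per measure
Total = 5 × 16 measures
= 80 half-note beats


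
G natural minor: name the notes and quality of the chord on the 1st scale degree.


G natural minor scale: G A Bb C D Eb F
Diatonic triad on degree 1 stacks scale notes 1, 3, 5: G Bb D
G→Bb = 3 semitones; G→D = 7 semitones → minor triad
= G Bb D (minor)


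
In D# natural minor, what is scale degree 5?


Working:
Natural minor scale pattern: W-H-W-W-H-W-W (2-1-2-2-1-2-2 semitones)
Starting from D#:
  D# + 2 semitones → E#
  E# + 1 semitone → F#
  F# + 2 semitones → G#
  G# + 2 semitones → A#
  A# + 1 semitone → B
  B + 2 semitones → C#
  C# + 2 semitones → D#
Scale: D# E# F# G# A# B C#
Degree 5 = A#


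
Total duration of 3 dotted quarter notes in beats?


Solution.
Base quarter note = 1 beat
Dot 1 adds half the previous value: +1/2
One dotted quarter = 1 + 1/2 = 3/2
3 of them = 3 × 3/2 = 9/2
= 9/2 beats


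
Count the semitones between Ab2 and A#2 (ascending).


Step by step:
Absolute semitone position = octave×12 + chromatic position
Ab2: 2×12 + 8 = 32
A#2: 2×12 + 10 = 34
Difference = 34 - 32 = 2
= 2 semitones


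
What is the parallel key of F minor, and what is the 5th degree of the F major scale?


Working:
Parallel keys share the same tonic but differ in mode
F minor → parallel is F major
F major scale: F G A Bb C D E
= F major; 5th degree = C


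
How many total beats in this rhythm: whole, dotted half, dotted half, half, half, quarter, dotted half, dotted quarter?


Step by step:
Beat values:
  whole = 4 beats
  dotted half = 3 beats
  dotted half = 3 beats
  half = 2 beats
  half = 2 beats
  quarter = 1 beat
  dotted half = 3 beats
  dotted quarter = 1.5 beats
Sum = 4 + 3 + 3 + 2 + 2 + 1 + 3 + 1.5
= 19.5 beats


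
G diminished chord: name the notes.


Solution.
Diminished triad = root + minor 3rd (3 semitones) + diminished 5th (6 semitones)
A triad on G stacks thirds, so the chord tones use letter names G-B-D
Root: G
Minor 3rd above G: Bb
Diminished 5th above G: Db
Chord = G Bb Db


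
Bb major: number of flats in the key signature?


Flat major keys: C(0), F(1), Bb(2), Eb(3), Ab(4), Db(5), Gb(6), Cb(7)
Bb major has 2 flats
Order of flats: Bb Eb Ab Db Gb Cb Fb → first 2: Bb, Eb
= 2 flats


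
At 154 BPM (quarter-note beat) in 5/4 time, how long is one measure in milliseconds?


Quarter-note beat duration = 60000 / 154 ms
Beats per measure (5/4) = 5
One measure = 5 × 60000 / 154 = 300000 / 154 ms
= 1948.1 ms


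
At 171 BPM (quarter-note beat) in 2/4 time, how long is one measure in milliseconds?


Quarter-note beat duration = 60000 / 171 ms
Beats per measure (2/4) = 2
One measure = 2 × 60000 / 171 = 120000 / 171 ms
= 701.8 ms


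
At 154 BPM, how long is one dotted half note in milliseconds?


One quarter-note beat = 60000 / BPM = 60000 / 154 ms
Dotted half note = 3 × quarter note
Duration = 3 × 60000 / 154 = 180000 / 154
= 1168.8 ms


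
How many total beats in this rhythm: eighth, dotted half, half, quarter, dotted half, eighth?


Step by step:
Beat values:
  eighth = 0.5 beats
  dotted half = 3 beats
  half = 2 beats
  quarter = 1 beat
  dotted half = 3 beats
  eighth = 0.5 beats
Sum = 0.5 + 3 + 2 + 1 + 3 + 0.5
= 10 beats


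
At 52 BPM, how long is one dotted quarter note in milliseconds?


Reasoning:
One quarter-note beat = 60000 / BPM = 60000 / 52 ms
Dotted quarter note = 3/2 × quarter note
Duration = 3/2 × 60000 / 52 = 90000 / 52
= 1730.8 ms


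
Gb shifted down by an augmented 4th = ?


Let's work it out.
augmented 4th: 4 letter names, 6 semitones
Letter: G - 3 → D
Pitch: Gb - 6 semitones, spelled as a D → Dbb
= Dbb


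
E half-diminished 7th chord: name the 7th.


Half-diminished 7th chord = root + minor 3rd + diminished 5th + minor 7th
Seventh chords stack in thirds, so the letter names are E-G-B-D
Root: E
Minor 3rd above E: G
Diminished 5th above E: Bb
Minor 7th above E: D
The 7th = D


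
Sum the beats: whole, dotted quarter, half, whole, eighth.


Solution.
Beat values:
  whole = 4 beats
  dotted quarter = 1.5 beats
  half = 2 beats
  whole = 4 beats
  eighth = 0.5 beats
Sum = 4 + 1.5 + 2 + 4 + 0.5
= 12 beats


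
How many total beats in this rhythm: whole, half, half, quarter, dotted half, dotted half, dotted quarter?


Step by step:
Beat values:
  whole = 4 beats
  half = 2 beats
  half = 2 beats
  quarter = 1 beat
  dotted half = 3 beats
  dotted half = 3 beats
  dotted quarter = 1.5 beats
Sum = 4 + 2 + 2 + 1 + 3 + 3 + 1.5
= 16.5 beats


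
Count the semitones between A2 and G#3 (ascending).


Solution.
Absolute semitone position = octave×12 + chromatic position
A2: 2×12 + 9 = 33
G#3: 3×12 + 8 = 44
Difference = 44 - 33 = 11
= 11 semitones


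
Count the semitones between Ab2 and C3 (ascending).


Let's work it out.
Absolute semitone position = octave×12 + chromatic position
Ab2: 2×12 + 8 = 32
C3: 3×12 + 0 = 36
Difference = 36 - 32 = 4
= 4 semitones


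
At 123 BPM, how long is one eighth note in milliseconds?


One quarter-note beat = 60000 / BPM = 60000 / 123 ms
Eighth note = 1/2 × quarter note
Duration = 1/2 × 60000 / 123 = 30000 / 123
= 243.9 ms


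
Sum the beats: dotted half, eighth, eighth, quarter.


Solution.
Beat values:
  dotted half = 3 beats
  eighth = 0.5 beats
  eighth = 0.5 beats
  quarter = 1 beat
Sum = 3 + 0.5 + 0.5 + 1
= 5 beats


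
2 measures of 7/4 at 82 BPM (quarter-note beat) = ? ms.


Reasoning:
Quarter-note beat duration = 60000 / 82 ms
Beats per measure (7/4) = 7
One measure = 7 × 60000 / 82 = 420000 / 82 ms
2 measures = 2 × 420000 / 82 = 840000 / 82
= 10243.9 ms


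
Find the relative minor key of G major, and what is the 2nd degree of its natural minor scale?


Working:
The relative minor shares the major's key signature and starts on its 6th degree
6th degree = a major 6th above the tonic; a major 6th above G is E
→ relative minor of G major is E minor
E natural minor scale: E F# G A B C D
= E minor; 2nd degree = F#


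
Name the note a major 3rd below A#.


A 3rd spans 3 letter names, so from A we land on F
A major 3rd = 4 semitones below A#
Spell F at that pitch: F#
= F#


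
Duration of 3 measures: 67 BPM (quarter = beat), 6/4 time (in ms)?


Quarter-note beat duration = 60000 / 67 ms
Beats per measure (6/4) = 6
One measure = 6 × 60000 / 67 = 360000 / 67 ms
3 measures = 3 × 360000 / 67 = 1080000 / 67
= 16119.4 ms


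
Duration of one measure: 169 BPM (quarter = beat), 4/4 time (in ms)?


Let's work it out.
Quarter-note beat duration = 60000 / 169 ms
Beats per measure (4/4) = 4
One measure = 4 × 60000 / 169 = 240000 / 169 ms
= 1420.1 ms


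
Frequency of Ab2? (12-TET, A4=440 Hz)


Solution.
f = 440 × 2^(n/12) where n = semitones from A4
Ab2: -25 semitones from A4
f = 440 × 2^(-25/12)
f = 103.83 Hz


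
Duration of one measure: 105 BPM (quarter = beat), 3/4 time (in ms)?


Reasoning:
Quarter-note beat duration = 60000 / 105 ms
Beats per measure (3/4) = 3
One measure = 3 × 60000 / 105 = 180000 / 105 ms
= 1714.3 ms


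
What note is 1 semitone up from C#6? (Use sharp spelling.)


Step by step:
C#6: chromatic position 1 in octave 6 → absolute = 6×12 + 1 = 73
Transpose up 1: 73 + 1 = 74
74 = 6×12 + 2 → D in octave 6
Result = D6


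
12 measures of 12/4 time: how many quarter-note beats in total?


Solution.
Time signature 12/4: the bottom number 4 means the quarter note gets one count
The top number 12 means 12 quarter-note beats per measure
Total = 12 × 12 measures
= 144 quarter-note beats


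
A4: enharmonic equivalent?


Let's work it out.
Enharmonic notes sound the same pitch but are spelled with different letter names
A and G## name the same pitch class
= G##4


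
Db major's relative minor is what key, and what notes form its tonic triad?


Step by step:
The relative minor shares the major's key signature and starts on its 6th degree
6th degree = a major 6th above the tonic; a major 6th above Db is Bb
→ relative minor of Db major is Bb minor
Tonic triad of Bb minor = root + minor 3rd + perfect 5th = Bb Db F
= Bb minor; triad = Bb Db F


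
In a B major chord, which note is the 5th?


Working:
Major triad = root + major 3rd (4 semitones) + perfect 5th (7 semitones)
A triad on B stacks thirds, so the chord tones use letter names B-D-F
Root: B
Major 3rd above B: D#
Perfect 5th above B: F#
The 5th = F#


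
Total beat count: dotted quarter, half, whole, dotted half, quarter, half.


Solution.
Beat values:
  dotted quarter = 1.5 beats
  half = 2 beats
  whole = 4 beats
  dotted half = 3 beats
  quarter = 1 beat
  half = 2 beats
Sum = 1.5 + 2 + 4 + 3 + 1 + 2
= 13.5 beats


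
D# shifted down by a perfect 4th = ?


Reasoning:
perfect 4th: 4 letter names, 5 semitones
Letter: D - 3 → A
Pitch: D# - 5 semitones, spelled as an A → A#
= A#


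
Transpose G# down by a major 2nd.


Let's work it out.
major 2nd: 2 letter names, 2 semitones
Letter: G - 1 → F
Pitch: G# - 2 semitones, spelled as an F → F#
= F#


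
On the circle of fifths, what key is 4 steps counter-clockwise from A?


Solution.
Each counter-clockwise step moves down a perfect 5th (= up a perfect 4th)
From A: A → D → G → C → F
= F


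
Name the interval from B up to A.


Solution.
Letter names: B → A spans 7 letter names → a 7th
Semitones: B → A = 10 half-steps
A 7th of 10 semitones is a minor 7th
= minor 7th


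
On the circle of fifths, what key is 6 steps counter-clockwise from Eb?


Working:
Each counter-clockwise step moves down a perfect 5th (= up a perfect 4th)
From Eb: Eb → Ab → Db → F#/Gb → B → E → A
= A


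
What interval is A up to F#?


Working:
Letter names: A → F spans 6 letter names → a 6th
Semitones: A → F# = 9 half-steps
A 6th of 9 semitones is a major 6th
= major 6th
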